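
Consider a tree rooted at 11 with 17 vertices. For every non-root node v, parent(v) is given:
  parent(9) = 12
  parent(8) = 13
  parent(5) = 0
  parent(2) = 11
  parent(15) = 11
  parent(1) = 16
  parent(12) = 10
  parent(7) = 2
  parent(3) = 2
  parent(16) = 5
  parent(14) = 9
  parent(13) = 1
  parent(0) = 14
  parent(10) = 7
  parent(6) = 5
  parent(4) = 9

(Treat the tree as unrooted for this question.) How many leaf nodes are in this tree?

5

The leaves are 3, 4, 6, 8, 15.
That is 5 leaves.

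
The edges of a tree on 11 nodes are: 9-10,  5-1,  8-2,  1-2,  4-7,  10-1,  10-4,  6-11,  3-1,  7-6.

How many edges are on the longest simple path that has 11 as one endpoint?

7

Distances from 11 peak at 7, attained at 8.
11 – 6 – 7 – 4 – 10 – 1 – 2 – 8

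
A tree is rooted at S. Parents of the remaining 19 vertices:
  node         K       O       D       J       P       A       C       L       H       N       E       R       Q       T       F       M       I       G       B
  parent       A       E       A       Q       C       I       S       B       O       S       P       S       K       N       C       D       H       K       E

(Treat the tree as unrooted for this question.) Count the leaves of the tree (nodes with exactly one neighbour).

7

The leaves are F, G, J, L, M, R, T.
That is 7 leaves.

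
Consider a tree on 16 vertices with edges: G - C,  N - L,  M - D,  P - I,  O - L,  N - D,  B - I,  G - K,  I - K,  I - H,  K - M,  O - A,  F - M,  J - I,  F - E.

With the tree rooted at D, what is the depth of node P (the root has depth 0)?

4

Path from D to P: D–M–K–I–P, which has 4 edges.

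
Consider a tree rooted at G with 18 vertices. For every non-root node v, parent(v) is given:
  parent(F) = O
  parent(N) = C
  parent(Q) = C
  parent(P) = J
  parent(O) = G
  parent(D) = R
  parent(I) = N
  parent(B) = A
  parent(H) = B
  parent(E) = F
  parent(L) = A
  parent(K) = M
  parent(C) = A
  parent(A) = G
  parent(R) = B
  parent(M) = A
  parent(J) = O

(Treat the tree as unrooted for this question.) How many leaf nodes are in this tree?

Exactly 8 nodes have a single neighbour: D, E, H, I, K, L, P, Q.

8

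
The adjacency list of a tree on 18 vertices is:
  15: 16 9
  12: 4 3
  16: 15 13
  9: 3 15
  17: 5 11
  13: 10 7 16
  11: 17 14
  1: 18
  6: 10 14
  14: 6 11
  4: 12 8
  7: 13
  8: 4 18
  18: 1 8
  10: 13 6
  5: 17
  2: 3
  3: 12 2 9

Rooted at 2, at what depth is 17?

10

Climbing from 17 to the root: 17 – 11 – 14 – 6 – 10 – 13 – 16 – 15 – 9 – 3 – 2. That's 10 steps.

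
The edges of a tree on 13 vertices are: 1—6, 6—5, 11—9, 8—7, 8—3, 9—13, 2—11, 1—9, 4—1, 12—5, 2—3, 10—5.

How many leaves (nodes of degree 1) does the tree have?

5

Degree-1 nodes: 4, 7, 10, 12, 13 — 5 of them.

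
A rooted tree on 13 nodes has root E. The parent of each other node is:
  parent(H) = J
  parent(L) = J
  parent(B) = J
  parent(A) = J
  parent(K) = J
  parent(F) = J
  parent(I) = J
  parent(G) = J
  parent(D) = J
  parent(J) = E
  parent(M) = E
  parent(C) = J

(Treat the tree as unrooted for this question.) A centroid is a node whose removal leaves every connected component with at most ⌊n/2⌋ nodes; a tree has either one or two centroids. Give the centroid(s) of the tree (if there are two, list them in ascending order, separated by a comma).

J

Removing J splits the tree into components of sizes 2, 1, 1, 1, 1, 1, 1, 1, 1, 1, 1; the largest is 2 ≤ ⌊13/2⌋ = 6.
No neighbour of J does as well, so J is the unique centroid.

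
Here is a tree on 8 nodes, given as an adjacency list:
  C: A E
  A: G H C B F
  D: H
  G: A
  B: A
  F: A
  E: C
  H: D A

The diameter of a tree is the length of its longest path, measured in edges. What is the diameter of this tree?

4

A longest path is D - H - A - C - E, with 4 edges.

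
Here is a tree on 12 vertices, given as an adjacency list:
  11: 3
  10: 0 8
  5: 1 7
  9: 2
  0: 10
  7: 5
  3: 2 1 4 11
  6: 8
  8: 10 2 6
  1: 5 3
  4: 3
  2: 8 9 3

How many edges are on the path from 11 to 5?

3

11 - 3 - 1 - 5: 3 edges.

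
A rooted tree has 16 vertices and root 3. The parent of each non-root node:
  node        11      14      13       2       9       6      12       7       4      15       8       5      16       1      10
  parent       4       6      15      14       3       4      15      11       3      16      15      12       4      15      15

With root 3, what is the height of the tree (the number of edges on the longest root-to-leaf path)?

A deepest node is 5, reached by 3 → 4 → 16 → 15 → 12 → 5.
That path has 5 edges, so the height is 5.

5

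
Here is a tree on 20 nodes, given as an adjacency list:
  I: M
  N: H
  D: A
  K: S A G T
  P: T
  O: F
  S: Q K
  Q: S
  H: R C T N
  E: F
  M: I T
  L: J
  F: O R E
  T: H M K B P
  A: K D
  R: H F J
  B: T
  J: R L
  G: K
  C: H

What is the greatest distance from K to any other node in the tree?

The node farthest from K is E (L, O also at distance 5), via K–T–H–R–F–E — 5 edges.

5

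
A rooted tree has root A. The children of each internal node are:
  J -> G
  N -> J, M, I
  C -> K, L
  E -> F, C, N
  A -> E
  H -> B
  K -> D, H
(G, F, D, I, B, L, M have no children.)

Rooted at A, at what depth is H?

4

Path from A to H: A → E → C → K → H, which has 4 edges.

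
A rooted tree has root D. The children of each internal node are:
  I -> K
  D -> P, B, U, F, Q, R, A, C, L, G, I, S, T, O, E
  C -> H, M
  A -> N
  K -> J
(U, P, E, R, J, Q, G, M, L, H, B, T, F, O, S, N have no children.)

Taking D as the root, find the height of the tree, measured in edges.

3

J sits deepest: D – I – K – J — 3 edges from the root.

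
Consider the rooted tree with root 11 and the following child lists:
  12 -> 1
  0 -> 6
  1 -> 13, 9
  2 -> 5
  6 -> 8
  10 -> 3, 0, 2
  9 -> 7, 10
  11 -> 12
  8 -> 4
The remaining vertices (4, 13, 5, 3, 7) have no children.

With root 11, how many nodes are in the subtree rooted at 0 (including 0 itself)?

4

The subtree rooted at 0 contains: 0, 6, 8, 4 — 4 nodes.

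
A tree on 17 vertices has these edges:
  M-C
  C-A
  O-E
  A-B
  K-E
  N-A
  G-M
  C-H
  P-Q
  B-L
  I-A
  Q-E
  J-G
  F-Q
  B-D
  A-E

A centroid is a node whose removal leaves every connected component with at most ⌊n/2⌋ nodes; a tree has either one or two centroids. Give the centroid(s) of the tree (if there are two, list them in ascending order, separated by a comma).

Delete A: the remaining components have sizes 6, 5, 3, 1, 1. Max 6 ≤ 8, so A is a centroid.
No neighbour of A does as well, so A is the unique centroid.

A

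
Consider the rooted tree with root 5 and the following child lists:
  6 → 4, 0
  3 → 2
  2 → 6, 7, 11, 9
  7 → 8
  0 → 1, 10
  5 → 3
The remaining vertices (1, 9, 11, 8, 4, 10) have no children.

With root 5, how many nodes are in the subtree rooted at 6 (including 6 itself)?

5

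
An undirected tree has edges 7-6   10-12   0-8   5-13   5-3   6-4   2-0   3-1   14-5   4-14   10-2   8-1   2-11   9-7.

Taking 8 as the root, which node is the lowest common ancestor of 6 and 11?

8

Ancestors of 6 (toward the root): 6, 4, 14, 5, 3, 1, 8.
Ancestors of 11: 11, 2, 0, 8.
The deepest node appearing in both lists is 8.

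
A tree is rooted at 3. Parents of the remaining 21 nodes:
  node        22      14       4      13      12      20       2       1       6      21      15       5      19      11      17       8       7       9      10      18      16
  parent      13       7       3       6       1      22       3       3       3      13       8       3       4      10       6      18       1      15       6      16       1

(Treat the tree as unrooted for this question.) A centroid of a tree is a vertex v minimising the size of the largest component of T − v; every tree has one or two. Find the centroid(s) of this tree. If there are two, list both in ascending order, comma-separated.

3

Delete 3: the remaining components have sizes 9, 8, 2, 1, 1. Max 9 ≤ 11, so 3 is a centroid.
Every other node leaves some component of size > 11, so the centroid is unique.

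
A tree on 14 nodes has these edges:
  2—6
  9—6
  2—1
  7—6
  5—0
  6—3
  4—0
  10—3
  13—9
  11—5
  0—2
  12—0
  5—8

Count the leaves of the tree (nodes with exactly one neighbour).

8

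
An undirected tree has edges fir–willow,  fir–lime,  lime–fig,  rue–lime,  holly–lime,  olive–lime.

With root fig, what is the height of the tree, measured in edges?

3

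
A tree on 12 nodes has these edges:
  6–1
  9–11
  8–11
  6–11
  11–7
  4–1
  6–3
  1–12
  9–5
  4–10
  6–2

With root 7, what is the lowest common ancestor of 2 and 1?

Ancestors of 2 (toward the root): 2, 6, 11, 7.
Ancestors of 1: 1, 6, 11, 7.
The deepest node appearing in both lists is 6.

6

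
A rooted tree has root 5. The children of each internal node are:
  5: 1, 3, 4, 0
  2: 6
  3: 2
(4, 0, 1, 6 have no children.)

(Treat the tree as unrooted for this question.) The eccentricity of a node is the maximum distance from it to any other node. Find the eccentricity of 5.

3

A farthest node from 5 is 6.
The path 5–3–2–6 has 3 edges.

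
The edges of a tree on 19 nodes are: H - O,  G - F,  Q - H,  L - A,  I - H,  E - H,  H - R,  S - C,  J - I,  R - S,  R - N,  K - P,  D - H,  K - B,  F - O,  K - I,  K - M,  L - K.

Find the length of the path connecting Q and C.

4

Walking from Q: Q – H – R – S – C. Length 4.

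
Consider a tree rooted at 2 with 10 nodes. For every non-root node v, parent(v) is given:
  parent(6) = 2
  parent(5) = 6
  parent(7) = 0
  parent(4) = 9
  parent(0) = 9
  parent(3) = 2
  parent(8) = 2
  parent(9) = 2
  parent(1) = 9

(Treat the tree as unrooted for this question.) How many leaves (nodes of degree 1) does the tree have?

6

Exactly 6 nodes have a single neighbour: 1, 3, 4, 5, 7, 8.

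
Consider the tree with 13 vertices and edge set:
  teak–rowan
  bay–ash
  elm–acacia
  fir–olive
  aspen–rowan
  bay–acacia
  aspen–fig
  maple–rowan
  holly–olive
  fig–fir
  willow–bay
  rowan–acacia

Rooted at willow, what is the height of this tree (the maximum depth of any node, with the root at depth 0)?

8

A deepest node is holly, reached by willow–bay–acacia–rowan–aspen–fig–fir–olive–holly.
That path has 8 edges, so the height is 8.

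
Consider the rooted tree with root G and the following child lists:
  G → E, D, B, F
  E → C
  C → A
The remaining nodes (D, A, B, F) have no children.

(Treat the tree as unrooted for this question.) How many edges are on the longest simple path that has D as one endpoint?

4

The node farthest from D is A, via D-G-E-C-A — 4 edges.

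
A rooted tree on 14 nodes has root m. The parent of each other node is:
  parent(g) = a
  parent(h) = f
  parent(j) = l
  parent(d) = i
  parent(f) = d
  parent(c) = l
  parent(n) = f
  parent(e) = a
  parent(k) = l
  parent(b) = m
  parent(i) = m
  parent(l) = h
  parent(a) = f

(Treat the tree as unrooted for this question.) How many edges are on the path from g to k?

Walking from g: g – a – f – h – l – k. Length 5.

5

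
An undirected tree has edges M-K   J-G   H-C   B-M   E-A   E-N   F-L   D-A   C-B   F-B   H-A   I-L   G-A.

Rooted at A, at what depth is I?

6

A – H – C – B – F – L – I — 6 edges.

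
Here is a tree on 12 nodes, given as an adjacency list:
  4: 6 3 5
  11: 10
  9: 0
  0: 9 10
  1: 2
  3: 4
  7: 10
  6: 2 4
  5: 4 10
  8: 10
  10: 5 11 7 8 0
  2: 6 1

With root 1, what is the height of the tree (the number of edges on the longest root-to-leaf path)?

7

The longest root-to-leaf path is 1–2–6–4–5–10–0–9 (7 edges).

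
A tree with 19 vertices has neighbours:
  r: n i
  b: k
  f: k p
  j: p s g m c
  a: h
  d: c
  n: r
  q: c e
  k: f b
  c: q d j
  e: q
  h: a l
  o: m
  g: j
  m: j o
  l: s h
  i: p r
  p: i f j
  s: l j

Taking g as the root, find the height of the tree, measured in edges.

The longest root-to-leaf path is g → j → s → l → h → a (5 edges).

5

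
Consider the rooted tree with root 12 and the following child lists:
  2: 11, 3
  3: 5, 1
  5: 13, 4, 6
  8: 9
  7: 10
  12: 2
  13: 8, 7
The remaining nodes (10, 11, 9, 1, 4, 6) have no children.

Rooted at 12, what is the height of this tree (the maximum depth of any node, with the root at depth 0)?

The longest root-to-leaf path is 12 → 2 → 3 → 5 → 13 → 7 → 10 (6 edges).

6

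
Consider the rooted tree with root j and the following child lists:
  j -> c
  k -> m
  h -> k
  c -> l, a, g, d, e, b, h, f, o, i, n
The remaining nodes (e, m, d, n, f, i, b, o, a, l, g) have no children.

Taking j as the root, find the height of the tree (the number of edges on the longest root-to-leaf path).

4

The longest root-to-leaf path is j → c → h → k → m (4 edges).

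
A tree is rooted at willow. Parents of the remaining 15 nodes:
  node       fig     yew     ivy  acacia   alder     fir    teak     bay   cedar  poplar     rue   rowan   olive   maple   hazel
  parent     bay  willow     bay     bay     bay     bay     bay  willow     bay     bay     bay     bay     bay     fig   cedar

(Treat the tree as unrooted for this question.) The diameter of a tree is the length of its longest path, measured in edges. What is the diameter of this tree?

A longest path is hazel – cedar – bay – fig – maple, with 4 edges.

4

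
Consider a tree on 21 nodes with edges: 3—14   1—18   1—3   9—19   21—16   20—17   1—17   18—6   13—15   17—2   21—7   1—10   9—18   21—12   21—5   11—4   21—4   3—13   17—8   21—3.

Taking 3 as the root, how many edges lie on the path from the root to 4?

2

3 – 21 – 4 — 2 edges.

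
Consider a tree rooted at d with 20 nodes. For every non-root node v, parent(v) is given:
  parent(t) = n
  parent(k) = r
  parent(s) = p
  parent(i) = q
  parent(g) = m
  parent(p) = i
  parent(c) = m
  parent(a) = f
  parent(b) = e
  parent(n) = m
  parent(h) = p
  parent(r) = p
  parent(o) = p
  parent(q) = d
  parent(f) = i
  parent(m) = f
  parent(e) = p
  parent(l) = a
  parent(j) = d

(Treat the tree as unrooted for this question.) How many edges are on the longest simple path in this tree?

7

Starting from t, a farthest node is j at distance 7.
One longest path: t–n–m–f–i–q–d–j.
So the diameter is 7.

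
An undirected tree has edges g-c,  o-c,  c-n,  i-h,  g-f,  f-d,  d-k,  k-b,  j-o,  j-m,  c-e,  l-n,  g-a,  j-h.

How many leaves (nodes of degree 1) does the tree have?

Degree-1 nodes: a, b, e, i, l, m — 6 of them.

6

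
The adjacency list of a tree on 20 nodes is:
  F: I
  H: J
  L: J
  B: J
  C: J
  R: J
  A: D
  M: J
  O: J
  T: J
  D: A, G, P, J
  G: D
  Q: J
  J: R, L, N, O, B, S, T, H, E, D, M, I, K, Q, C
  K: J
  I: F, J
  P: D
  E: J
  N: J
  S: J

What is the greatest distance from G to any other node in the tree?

A farthest node from G is F.
The path G-D-J-I-F has 4 edges.

4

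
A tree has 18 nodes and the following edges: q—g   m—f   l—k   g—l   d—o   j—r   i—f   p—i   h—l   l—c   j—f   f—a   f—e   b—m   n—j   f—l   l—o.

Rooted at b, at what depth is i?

Climbing from i to the root: i → f → m → b. That's 3 steps.

3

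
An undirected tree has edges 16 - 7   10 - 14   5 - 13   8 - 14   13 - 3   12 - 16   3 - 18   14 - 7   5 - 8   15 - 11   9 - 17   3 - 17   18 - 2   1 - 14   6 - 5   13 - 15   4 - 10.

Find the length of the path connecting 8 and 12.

4

The path is 8 – 14 – 7 – 16 – 12, which has 4 edges.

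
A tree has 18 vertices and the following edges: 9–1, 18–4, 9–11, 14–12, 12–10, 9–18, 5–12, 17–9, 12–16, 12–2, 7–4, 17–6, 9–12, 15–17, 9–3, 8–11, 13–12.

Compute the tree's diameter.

5

Starting from 7, a farthest node is 2 at distance 5.
One longest path: 7 - 4 - 18 - 9 - 12 - 2.
So the diameter is 5.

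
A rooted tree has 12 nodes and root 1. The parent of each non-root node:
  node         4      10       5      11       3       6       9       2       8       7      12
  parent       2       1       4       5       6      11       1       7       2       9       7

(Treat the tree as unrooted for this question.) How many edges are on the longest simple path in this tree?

Starting from 3, a farthest node is 10 at distance 9.
One longest path: 3-6-11-5-4-2-7-9-1-10.
So the diameter is 9.

9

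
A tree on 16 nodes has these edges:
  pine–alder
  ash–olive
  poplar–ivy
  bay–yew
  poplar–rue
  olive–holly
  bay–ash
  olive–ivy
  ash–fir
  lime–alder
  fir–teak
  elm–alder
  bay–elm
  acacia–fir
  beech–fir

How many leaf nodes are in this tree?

Exactly 8 nodes have a single neighbour: acacia, beech, holly, lime, pine, rue, teak, yew.

8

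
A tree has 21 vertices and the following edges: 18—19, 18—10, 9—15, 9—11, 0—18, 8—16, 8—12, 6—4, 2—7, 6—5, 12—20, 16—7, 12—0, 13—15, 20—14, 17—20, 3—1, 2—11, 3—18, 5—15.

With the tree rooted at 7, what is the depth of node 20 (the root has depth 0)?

7 → 16 → 8 → 12 → 20 — 4 edges.

4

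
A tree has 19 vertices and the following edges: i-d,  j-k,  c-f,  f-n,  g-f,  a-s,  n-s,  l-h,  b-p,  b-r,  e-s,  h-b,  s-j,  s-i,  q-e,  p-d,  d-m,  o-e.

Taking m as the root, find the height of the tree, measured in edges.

6

The longest root-to-leaf path is m-d-i-s-n-f-g (6 edges).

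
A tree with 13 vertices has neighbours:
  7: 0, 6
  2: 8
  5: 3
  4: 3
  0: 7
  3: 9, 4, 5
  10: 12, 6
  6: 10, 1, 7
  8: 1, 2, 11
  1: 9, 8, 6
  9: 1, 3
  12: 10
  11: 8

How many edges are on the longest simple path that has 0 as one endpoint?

A farthest node from 0 is 5 (4 also at distance 6).
The path 0–7–6–1–9–3–5 has 6 edges.

6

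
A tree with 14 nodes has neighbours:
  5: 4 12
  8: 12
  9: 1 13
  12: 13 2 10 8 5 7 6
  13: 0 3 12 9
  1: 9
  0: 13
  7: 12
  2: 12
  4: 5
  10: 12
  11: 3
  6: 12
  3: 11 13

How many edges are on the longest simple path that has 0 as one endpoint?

4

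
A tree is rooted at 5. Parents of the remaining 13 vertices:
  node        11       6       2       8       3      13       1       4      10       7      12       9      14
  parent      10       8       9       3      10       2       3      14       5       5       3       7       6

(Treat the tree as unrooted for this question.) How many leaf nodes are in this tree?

Exactly 5 nodes have a single neighbour: 1, 4, 11, 12, 13.

5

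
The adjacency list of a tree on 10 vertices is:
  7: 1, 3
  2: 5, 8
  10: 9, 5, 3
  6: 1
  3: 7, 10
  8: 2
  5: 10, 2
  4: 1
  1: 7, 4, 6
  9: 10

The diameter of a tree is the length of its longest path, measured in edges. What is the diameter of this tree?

7

A longest path is 4 - 1 - 7 - 3 - 10 - 5 - 2 - 8, with 7 edges.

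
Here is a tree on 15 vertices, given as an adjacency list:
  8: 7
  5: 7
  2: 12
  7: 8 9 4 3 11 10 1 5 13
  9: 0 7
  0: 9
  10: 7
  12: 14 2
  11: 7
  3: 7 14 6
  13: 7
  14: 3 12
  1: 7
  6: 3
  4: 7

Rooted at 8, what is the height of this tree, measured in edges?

The longest root-to-leaf path is 8-7-3-14-12-2 (5 edges).

5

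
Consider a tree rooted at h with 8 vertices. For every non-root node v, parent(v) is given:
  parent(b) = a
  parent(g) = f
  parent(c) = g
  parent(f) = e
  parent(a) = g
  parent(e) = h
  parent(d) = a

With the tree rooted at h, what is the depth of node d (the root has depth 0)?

5

Path from h to d: h – e – f – g – a – d, which has 5 edges.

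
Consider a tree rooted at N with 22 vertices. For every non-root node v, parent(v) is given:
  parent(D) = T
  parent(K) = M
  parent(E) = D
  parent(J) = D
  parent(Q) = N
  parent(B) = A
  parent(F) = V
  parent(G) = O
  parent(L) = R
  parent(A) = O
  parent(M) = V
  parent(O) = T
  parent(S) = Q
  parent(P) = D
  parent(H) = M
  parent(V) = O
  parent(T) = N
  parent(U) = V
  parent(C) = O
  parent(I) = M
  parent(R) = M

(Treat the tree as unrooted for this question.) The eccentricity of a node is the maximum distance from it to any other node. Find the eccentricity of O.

4

A farthest node from O is L (S also at distance 4).
The path O–V–M–R–L has 4 edges.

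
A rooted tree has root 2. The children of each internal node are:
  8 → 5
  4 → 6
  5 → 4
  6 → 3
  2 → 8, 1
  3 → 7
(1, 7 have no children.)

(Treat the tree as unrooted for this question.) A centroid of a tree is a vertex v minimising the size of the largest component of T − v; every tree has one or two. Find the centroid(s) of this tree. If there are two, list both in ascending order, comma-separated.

If 4 is removed the pieces have sizes 4, 3, all ≤ ⌊8/2⌋ = 4.
Its neighbour 5 also leaves a largest component of size 4, so both are centroids.

4, 5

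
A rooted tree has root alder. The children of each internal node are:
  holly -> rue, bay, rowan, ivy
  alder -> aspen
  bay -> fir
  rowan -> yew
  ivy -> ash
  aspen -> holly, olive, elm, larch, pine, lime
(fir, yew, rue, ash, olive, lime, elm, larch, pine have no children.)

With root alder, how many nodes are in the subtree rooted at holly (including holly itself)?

8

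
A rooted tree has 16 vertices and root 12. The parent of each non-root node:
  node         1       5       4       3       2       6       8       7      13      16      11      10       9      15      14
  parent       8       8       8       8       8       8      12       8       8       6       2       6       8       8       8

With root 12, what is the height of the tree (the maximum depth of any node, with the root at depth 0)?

A deepest node is 16, reached by 12 – 8 – 6 – 16.
That path has 3 edges, so the height is 3.

3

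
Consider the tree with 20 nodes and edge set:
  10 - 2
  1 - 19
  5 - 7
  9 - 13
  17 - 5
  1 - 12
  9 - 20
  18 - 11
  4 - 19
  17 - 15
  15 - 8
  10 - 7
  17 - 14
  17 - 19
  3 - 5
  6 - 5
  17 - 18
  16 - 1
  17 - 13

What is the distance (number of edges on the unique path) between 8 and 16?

5

The path is 8 - 15 - 17 - 19 - 1 - 16, which has 5 edges.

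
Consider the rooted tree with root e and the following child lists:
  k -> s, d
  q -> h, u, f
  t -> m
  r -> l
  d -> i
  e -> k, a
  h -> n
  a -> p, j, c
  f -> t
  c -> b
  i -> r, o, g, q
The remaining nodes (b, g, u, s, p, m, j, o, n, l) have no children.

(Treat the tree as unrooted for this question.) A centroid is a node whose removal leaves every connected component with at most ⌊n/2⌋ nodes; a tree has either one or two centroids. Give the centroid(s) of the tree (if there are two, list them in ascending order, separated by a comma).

Delete i: the remaining components have sizes 9, 7, 2, 1, 1. Max 9 ≤ 10, so i is a centroid.
No neighbour of i does as well, so i is the unique centroid.

i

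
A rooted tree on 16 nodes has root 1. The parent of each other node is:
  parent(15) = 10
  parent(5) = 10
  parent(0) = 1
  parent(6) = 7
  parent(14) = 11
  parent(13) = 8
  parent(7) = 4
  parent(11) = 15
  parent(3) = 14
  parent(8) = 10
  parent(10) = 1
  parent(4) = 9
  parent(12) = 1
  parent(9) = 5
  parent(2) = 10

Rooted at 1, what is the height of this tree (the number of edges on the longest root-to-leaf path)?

6 sits deepest: 1 – 10 – 5 – 9 – 4 – 7 – 6 — 6 edges from the root.

6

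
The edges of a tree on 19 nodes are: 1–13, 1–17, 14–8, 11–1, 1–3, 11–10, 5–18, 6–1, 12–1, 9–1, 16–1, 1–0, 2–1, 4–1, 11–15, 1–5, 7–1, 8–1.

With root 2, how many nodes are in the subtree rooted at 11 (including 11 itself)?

11's subtree: {11, 15, 10}, size 3.

3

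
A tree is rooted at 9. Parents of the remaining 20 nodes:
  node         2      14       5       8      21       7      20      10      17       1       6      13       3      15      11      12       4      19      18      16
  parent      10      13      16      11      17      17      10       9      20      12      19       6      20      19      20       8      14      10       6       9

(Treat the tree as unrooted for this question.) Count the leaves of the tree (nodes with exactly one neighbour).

9

The leaves are 1, 2, 3, 4, 5, 7, 15, 18, 21.
That is 9 leaves.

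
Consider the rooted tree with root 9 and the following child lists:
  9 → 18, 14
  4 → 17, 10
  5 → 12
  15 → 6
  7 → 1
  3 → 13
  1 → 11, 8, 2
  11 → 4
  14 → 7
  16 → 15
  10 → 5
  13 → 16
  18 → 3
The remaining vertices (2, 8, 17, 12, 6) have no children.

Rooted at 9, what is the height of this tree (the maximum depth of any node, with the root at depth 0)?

8

12 sits deepest: 9 – 14 – 7 – 1 – 11 – 4 – 10 – 5 – 12 — 8 edges from the root.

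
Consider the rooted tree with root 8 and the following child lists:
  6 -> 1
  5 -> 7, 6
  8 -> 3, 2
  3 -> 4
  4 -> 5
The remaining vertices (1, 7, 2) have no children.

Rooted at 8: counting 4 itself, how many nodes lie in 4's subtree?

5

Descendants of 4 (including itself): 4, 5, 7, 6, 1. That's 5.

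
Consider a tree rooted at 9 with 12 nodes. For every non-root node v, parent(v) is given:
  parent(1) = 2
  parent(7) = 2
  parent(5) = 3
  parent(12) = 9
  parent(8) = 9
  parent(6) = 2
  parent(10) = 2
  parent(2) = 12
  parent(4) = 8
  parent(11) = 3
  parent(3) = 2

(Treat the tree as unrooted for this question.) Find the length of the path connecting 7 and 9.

3

Walking from 7: 7 - 2 - 12 - 9. Length 3.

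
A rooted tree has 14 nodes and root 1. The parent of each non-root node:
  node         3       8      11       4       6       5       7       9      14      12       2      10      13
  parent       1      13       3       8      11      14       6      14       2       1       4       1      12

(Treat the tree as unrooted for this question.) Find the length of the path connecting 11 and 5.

The path is 11 - 3 - 1 - 12 - 13 - 8 - 4 - 2 - 14 - 5, which has 9 edges.

9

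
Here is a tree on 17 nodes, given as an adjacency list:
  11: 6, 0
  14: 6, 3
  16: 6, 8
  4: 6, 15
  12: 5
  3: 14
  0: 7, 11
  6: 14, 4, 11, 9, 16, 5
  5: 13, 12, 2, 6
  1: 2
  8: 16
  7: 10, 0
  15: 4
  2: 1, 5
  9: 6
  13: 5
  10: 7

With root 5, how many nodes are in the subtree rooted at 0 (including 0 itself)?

3

Descendants of 0 (including itself): 0, 7, 10. That's 3.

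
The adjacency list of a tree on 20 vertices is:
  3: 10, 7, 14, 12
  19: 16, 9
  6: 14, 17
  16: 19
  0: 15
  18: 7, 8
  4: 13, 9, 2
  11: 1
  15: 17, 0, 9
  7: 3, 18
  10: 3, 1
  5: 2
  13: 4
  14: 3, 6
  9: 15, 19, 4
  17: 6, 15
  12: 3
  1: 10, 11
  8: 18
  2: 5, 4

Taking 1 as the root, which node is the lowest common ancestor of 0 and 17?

17

0's ancestor chain is 0, 15, 17, 6, 14, 3, 10, 1 and 17's is 17, 6, 14, 3, 10, 1; they first meet at 17.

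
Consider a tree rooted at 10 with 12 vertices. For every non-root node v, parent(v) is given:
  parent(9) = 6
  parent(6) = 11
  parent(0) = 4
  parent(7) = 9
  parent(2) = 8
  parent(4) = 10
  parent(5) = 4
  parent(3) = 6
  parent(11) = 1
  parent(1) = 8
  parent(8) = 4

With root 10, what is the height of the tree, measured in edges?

7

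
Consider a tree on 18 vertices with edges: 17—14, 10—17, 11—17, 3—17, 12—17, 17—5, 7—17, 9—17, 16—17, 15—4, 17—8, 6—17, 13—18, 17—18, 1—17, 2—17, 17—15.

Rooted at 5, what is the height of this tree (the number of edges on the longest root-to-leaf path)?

3

The longest root-to-leaf path is 5 → 17 → 15 → 4 (3 edges).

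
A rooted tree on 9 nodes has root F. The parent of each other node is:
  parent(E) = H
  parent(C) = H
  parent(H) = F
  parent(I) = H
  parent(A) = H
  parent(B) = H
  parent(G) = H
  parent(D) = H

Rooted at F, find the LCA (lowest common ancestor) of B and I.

B's ancestor chain is B, H, F and I's is I, H, F; they first meet at H.

H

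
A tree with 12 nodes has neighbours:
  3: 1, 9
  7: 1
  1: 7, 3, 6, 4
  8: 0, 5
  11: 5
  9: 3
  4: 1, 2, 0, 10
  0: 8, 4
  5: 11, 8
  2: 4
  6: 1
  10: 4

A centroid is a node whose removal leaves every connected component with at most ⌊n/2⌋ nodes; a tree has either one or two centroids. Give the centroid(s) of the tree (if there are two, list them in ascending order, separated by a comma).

Delete 4: the remaining components have sizes 5, 4, 1, 1. Max 5 ≤ 6, so 4 is a centroid.
No neighbour of 4 does as well, so 4 is the unique centroid.

4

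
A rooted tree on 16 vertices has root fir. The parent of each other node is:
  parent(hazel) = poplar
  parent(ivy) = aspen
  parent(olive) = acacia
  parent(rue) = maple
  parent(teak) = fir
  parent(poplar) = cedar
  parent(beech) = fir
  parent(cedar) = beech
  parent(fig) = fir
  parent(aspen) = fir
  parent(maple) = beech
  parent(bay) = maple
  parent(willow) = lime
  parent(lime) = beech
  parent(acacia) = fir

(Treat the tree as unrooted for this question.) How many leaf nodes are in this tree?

8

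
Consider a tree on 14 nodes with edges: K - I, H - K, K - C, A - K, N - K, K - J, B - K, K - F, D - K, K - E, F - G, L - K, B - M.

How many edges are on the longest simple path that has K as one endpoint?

A farthest node from K is G (M also at distance 2).
The path K-F-G has 2 edges.

2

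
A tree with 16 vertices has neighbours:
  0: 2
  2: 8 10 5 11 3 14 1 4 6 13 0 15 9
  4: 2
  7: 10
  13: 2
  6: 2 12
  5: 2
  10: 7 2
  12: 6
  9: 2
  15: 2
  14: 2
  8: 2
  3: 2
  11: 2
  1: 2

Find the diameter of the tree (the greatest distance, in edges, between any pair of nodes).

Starting from 12, a farthest node is 7 at distance 4.
One longest path: 12-6-2-10-7.
So the diameter is 4.

4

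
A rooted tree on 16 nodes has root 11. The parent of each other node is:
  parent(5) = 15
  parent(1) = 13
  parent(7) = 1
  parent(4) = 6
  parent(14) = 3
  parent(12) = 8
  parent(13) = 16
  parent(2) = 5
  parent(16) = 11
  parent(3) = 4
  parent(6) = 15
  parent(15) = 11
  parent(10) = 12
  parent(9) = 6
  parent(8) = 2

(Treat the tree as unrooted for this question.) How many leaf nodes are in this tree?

4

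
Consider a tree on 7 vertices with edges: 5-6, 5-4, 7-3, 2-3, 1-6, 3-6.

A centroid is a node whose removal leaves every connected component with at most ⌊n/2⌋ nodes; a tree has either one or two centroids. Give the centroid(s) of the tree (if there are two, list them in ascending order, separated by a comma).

Delete 6: the remaining components have sizes 3, 2, 1. Max 3 ≤ 3, so 6 is a centroid.
Every other node leaves some component of size > 3, so the centroid is unique.

6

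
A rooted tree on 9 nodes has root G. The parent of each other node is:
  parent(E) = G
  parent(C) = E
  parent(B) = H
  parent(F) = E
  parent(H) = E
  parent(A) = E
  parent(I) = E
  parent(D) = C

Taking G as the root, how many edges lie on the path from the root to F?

G–E–F — 2 edges.

2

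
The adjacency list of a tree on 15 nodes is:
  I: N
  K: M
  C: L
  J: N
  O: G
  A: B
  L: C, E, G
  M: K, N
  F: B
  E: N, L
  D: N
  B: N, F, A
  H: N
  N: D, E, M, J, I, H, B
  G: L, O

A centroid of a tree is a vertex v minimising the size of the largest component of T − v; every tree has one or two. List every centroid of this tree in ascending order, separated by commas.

N

Removing N splits the tree into components of sizes 5, 3, 2, 1, 1, 1, 1; the largest is 5 ≤ ⌊15/2⌋ = 7.
No neighbour of N does as well, so N is the unique centroid.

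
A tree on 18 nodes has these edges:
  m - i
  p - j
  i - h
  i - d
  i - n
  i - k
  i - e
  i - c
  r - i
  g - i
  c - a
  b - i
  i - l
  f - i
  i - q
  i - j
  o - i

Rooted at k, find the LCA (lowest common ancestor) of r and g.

i

Ancestors of r (toward the root): r, i, k.
Ancestors of g: g, i, k.
The deepest node appearing in both lists is i.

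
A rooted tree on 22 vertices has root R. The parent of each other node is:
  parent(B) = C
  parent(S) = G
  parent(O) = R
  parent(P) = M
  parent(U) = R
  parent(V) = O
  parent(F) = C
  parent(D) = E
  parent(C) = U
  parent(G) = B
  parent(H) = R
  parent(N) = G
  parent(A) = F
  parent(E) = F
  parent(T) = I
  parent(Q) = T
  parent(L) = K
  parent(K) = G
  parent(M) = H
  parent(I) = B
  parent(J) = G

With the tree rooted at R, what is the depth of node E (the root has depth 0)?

Climbing from E to the root: E–F–C–U–R. That's 4 steps.

4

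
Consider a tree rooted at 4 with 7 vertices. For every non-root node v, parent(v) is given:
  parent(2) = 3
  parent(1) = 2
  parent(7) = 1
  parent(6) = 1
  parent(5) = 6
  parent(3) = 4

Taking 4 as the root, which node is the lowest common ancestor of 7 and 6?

1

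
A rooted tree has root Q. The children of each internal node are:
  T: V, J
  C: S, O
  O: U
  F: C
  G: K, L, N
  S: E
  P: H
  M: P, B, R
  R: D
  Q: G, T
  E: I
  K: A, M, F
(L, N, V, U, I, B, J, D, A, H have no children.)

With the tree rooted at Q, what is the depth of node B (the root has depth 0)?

4

Climbing from B to the root: B – M – K – G – Q. That's 4 steps.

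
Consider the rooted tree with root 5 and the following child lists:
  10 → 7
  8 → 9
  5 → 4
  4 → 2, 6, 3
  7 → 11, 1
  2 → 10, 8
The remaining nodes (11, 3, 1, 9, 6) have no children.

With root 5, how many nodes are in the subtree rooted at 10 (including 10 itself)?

4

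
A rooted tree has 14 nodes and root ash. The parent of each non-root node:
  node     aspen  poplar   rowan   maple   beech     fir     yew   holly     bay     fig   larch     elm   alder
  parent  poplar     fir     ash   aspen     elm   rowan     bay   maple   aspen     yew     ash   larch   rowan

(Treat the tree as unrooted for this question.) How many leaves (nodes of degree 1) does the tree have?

4

Exactly 4 nodes have a single neighbour: alder, beech, fig, holly.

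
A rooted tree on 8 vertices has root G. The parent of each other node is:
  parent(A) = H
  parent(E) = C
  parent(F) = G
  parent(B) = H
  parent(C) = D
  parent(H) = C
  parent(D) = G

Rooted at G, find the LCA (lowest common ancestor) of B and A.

H

Path B→root: B H C D G; path A→root: A H C D G.
First common node: H.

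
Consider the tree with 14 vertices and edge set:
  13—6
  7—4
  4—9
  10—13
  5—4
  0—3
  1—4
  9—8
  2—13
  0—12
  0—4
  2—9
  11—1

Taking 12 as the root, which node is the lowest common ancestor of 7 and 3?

0

Ancestors of 7 (toward the root): 7, 4, 0, 12.
Ancestors of 3: 3, 0, 12.
The deepest node appearing in both lists is 0.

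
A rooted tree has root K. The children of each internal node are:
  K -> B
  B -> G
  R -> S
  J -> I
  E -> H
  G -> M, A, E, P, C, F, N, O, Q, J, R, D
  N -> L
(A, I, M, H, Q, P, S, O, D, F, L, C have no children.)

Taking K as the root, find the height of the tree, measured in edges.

4

The longest root-to-leaf path is K–B–G–J–I (4 edges).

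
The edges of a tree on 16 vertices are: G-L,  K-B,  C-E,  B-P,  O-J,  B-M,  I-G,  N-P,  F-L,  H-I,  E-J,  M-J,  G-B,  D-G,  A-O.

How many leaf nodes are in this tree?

7

The leaves are A, C, D, F, H, K, N.
That is 7 leaves.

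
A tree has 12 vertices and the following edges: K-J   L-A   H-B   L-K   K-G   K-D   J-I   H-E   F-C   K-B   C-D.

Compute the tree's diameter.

6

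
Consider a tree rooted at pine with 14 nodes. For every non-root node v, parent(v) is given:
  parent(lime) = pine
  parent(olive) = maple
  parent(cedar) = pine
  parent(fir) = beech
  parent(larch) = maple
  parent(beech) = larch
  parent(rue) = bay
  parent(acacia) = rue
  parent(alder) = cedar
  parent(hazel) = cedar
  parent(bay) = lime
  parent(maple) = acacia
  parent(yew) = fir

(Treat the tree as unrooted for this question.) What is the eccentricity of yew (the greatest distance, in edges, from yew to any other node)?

11

Distances from yew peak at 11, attained at hazel (alder also at distance 11).
yew-fir-beech-larch-maple-acacia-rue-bay-lime-pine-cedar-hazel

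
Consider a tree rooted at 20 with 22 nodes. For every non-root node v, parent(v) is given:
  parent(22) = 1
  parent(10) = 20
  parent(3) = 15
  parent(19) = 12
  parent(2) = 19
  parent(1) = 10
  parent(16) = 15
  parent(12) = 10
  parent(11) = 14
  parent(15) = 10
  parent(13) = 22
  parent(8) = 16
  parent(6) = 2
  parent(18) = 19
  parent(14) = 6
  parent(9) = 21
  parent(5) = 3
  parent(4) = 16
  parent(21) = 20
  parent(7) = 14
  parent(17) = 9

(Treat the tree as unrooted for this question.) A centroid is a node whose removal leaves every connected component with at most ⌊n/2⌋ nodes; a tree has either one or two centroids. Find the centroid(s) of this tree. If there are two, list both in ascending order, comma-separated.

10

Removing 10 splits the tree into components of sizes 8, 6, 4, 3; the largest is 8 ≤ ⌊22/2⌋ = 11.
No neighbour of 10 does as well, so 10 is the unique centroid.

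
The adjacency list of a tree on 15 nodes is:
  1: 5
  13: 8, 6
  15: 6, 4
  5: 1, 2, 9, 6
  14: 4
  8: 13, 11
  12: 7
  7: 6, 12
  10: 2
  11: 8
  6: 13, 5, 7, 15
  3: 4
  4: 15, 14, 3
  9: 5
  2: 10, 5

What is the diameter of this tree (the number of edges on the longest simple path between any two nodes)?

6

A longest path is 10 – 2 – 5 – 6 – 15 – 4 – 3, with 6 edges.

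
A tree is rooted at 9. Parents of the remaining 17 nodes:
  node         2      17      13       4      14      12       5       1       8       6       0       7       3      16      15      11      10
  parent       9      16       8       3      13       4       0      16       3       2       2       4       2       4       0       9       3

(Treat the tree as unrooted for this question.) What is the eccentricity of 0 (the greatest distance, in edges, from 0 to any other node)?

5

Distances from 0 peak at 5, attained at 1 (17, 14 also at distance 5).
0-2-3-4-16-1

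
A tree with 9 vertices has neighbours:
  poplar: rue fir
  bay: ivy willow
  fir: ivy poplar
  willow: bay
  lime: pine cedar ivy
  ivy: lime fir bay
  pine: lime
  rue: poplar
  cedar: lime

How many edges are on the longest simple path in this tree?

Starting from rue, a farthest node is cedar at distance 5.
One longest path: rue - poplar - fir - ivy - lime - cedar.
So the diameter is 5.

5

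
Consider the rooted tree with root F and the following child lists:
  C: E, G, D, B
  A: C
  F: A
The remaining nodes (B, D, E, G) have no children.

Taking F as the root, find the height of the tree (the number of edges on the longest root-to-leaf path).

The longest root-to-leaf path is F → A → C → D (3 edges).

3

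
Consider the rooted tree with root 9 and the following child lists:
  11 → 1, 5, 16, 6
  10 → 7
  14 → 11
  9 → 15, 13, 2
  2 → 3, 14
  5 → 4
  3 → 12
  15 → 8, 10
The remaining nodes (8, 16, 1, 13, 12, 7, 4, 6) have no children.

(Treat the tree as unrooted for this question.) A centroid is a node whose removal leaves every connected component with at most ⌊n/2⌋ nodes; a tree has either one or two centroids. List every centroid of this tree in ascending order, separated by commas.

2

If 2 is removed the pieces have sizes 7, 6, 2, all ≤ ⌊16/2⌋ = 8.
Every other node leaves some component of size > 8, so the centroid is unique.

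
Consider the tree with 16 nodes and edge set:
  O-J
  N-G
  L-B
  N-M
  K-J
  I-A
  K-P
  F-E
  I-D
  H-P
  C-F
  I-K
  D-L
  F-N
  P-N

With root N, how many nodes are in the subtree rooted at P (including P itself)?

10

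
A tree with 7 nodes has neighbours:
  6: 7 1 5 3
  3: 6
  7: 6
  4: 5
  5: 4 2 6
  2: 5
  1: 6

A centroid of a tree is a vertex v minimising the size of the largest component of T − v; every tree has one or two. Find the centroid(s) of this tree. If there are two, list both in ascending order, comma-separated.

Delete 6: the remaining components have sizes 3, 1, 1, 1. Max 3 ≤ 3, so 6 is a centroid.
Every other node leaves some component of size > 3, so the centroid is unique.

6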